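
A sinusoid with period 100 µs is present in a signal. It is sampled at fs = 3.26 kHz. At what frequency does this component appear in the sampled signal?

T = 100 µs → f = 1/T = 10 kHz.
10 kHz mod fs = 0.22 kHz.
0.22 kHz ≤ fs/2 = 1.63 kHz, appears at 0.22 kHz.

0.22 kHz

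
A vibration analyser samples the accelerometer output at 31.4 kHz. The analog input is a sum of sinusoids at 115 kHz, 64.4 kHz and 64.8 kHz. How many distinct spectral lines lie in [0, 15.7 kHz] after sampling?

fs/2 = 15.7 kHz.
115 kHz mod fs = 20.8 kHz.
20.8 kHz > fs/2 = 15.7 kHz, folds to fs − 20.8 kHz = 10.6 kHz.
64.4 kHz mod fs = 1.6 kHz.
1.6 kHz ≤ fs/2 = 15.7 kHz, appears at 1.6 kHz.
64.8 kHz mod fs = 2 kHz.
2 kHz ≤ fs/2 = 15.7 kHz, appears at 2 kHz.
Distinct values: {1.6 kHz, 2 kHz, 10.6 kHz} → 3.

3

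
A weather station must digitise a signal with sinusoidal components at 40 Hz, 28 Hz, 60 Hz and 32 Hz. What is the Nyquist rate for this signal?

120 Hz

Highest-frequency component: 60 Hz.
Nyquist rate = 2 × 60 Hz = 120 Hz.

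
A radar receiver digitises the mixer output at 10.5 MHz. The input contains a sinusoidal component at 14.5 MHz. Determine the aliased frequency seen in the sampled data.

14.5 MHz mod fs = 4 MHz.
4 MHz ≤ fs/2 = 5.25 MHz, appears at 4 MHz.

4 MHz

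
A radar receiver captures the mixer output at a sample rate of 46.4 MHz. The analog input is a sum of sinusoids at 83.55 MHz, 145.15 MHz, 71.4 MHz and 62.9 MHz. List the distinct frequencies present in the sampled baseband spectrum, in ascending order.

5.95 MHz, 9.25 MHz, 16.5 MHz, 21.4 MHz

fs/2 = 23.2 MHz.
83.55 MHz mod fs = 37.15 MHz.
37.15 MHz > fs/2 = 23.2 MHz, folds to fs − 37.15 MHz = 9.25 MHz.
145.15 MHz mod fs = 5.95 MHz.
5.95 MHz ≤ fs/2 = 23.2 MHz, appears at 5.95 MHz.
71.4 MHz mod fs = 25 MHz.
25 MHz > fs/2 = 23.2 MHz, folds to fs − 25 MHz = 21.4 MHz.
62.9 MHz mod fs = 16.5 MHz.
16.5 MHz ≤ fs/2 = 23.2 MHz, appears at 16.5 MHz.
Distinct values: {5.95 MHz, 9.25 MHz, 16.5 MHz, 21.4 MHz}.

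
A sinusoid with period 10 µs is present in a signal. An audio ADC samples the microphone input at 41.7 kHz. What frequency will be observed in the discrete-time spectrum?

T = 10 µs → f = 1/T = 100 kHz.
100 kHz mod fs = 16.6 kHz.
16.6 kHz ≤ fs/2 = 20.85 kHz, appears at 16.6 kHz.

16.6 kHz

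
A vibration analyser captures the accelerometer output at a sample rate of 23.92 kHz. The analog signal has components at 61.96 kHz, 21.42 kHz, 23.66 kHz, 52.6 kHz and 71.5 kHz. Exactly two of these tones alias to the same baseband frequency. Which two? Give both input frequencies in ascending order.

fs/2 = 11.96 kHz.
61.96 kHz mod fs = 14.12 kHz.
14.12 kHz > fs/2 = 11.96 kHz, folds to fs − 14.12 kHz = 9.8 kHz.
21.42 kHz > fs/2 = 11.96 kHz, folds to fs − 21.42 kHz = 2.5 kHz.
23.66 kHz > fs/2 = 11.96 kHz, folds to fs − 23.66 kHz = 0.26 kHz.
52.6 kHz mod fs = 4.76 kHz.
4.76 kHz ≤ fs/2 = 11.96 kHz, appears at 4.76 kHz.
71.5 kHz mod fs = 23.66 kHz.
23.66 kHz > fs/2 = 11.96 kHz, folds to fs − 23.66 kHz = 0.26 kHz.
23.66 kHz and 71.5 kHz both map to 0.26 kHz.

23.66 kHz, 71.5 kHz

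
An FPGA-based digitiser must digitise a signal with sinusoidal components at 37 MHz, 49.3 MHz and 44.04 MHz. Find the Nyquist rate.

98.6 MHz

Highest-frequency component: 49.3 MHz.
Nyquist rate = 2 × 49.3 MHz = 98.6 MHz.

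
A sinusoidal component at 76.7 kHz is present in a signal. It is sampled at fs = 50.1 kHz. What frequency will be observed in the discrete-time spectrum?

23.5 kHz

76.7 kHz mod fs = 26.6 kHz.
26.6 kHz > fs/2 = 25.05 kHz, folds to fs − 26.6 kHz = 23.5 kHz.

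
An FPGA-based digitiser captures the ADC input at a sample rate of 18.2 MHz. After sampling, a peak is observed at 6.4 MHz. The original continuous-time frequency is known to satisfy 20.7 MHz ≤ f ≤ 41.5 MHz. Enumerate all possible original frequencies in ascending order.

Frequencies that alias to 6.4 MHz are k·fs ± 6.4 MHz for integer k ≥ 0.
k=0: 6.4 MHz.
k=1: 11.8 MHz, 24.6 MHz.
k=2: 30 MHz, 42.8 MHz.
k=3: 48.2 MHz, 61 MHz.
Within [20.7 MHz, 41.5 MHz]: 24.6 MHz, 30 MHz.

24.6 MHz, 30 MHz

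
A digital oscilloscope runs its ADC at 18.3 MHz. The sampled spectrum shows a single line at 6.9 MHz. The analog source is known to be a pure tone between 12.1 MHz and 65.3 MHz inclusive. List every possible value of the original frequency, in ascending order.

25.2 MHz, 29.7 MHz, 43.5 MHz, 48 MHz, 61.8 MHz

Frequencies that alias to 6.9 MHz are k·fs ± 6.9 MHz for integer k ≥ 0.
k=0: 6.9 MHz.
k=1: 11.4 MHz, 25.2 MHz.
k=2: 29.7 MHz, 43.5 MHz.
k=3: 48 MHz, 61.8 MHz.
k=4: 66.3 MHz, 80.1 MHz.
Within [12.1 MHz, 65.3 MHz]: 25.2 MHz, 29.7 MHz, 43.5 MHz, 48 MHz, 61.8 MHz.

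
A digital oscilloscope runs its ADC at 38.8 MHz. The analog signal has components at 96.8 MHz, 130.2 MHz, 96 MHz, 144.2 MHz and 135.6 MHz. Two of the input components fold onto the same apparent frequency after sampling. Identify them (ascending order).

96.8 MHz, 135.6 MHz

fs/2 = 19.4 MHz.
96.8 MHz mod fs = 19.2 MHz.
19.2 MHz ≤ fs/2 = 19.4 MHz, appears at 19.2 MHz.
130.2 MHz mod fs = 13.8 MHz.
13.8 MHz ≤ fs/2 = 19.4 MHz, appears at 13.8 MHz.
96 MHz mod fs = 18.4 MHz.
18.4 MHz ≤ fs/2 = 19.4 MHz, appears at 18.4 MHz.
144.2 MHz mod fs = 27.8 MHz.
27.8 MHz > fs/2 = 19.4 MHz, folds to fs − 27.8 MHz = 11 MHz.
135.6 MHz mod fs = 19.2 MHz.
19.2 MHz ≤ fs/2 = 19.4 MHz, appears at 19.2 MHz.
96.8 MHz and 135.6 MHz both map to 19.2 MHz.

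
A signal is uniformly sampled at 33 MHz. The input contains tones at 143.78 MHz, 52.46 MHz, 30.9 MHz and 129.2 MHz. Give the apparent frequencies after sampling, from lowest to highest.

fs/2 = 16.5 MHz.
143.78 MHz mod fs = 11.78 MHz.
11.78 MHz ≤ fs/2 = 16.5 MHz, appears at 11.78 MHz.
52.46 MHz mod fs = 19.46 MHz.
19.46 MHz > fs/2 = 16.5 MHz, folds to fs − 19.46 MHz = 13.54 MHz.
30.9 MHz > fs/2 = 16.5 MHz, folds to fs − 30.9 MHz = 2.1 MHz.
129.2 MHz mod fs = 30.2 MHz.
30.2 MHz > fs/2 = 16.5 MHz, folds to fs − 30.2 MHz = 2.8 MHz.
Distinct values: {2.1 MHz, 2.8 MHz, 11.78 MHz, 13.54 MHz}.

2.1 MHz, 2.8 MHz, 11.78 MHz, 13.54 MHz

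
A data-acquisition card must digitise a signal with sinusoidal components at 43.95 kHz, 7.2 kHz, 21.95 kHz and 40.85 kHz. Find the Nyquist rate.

87.9 kHz

Highest-frequency component: 43.95 kHz.
Nyquist rate = 2 × 43.95 kHz = 87.9 kHz.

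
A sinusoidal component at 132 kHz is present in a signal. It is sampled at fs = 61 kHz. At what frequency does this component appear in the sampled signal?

132 kHz mod fs = 10 kHz.
10 kHz ≤ fs/2 = 30.5 kHz, appears at 10 kHz.

10 kHz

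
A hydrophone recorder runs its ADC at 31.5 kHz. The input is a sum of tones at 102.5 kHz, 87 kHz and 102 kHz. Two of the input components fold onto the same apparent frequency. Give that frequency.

7.5 kHz

fs/2 = 15.75 kHz.
102.5 kHz mod fs = 8 kHz.
8 kHz ≤ fs/2 = 15.75 kHz, appears at 8 kHz.
87 kHz mod fs = 24 kHz.
24 kHz > fs/2 = 15.75 kHz, folds to fs − 24 kHz = 7.5 kHz.
102 kHz mod fs = 7.5 kHz.
7.5 kHz ≤ fs/2 = 15.75 kHz, appears at 7.5 kHz.
87 kHz and 102 kHz both map to 7.5 kHz.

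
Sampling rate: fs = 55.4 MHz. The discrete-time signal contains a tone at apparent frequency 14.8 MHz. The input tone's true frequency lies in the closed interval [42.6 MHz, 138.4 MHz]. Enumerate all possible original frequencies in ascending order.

70.2 MHz, 96 MHz, 125.6 MHz

Frequencies that alias to 14.8 MHz are k·fs ± 14.8 MHz for integer k ≥ 0.
k=0: 14.8 MHz.
k=1: 40.6 MHz, 70.2 MHz.
k=2: 96 MHz, 125.6 MHz.
k=3: 151.4 MHz, 181 MHz.
Within [42.6 MHz, 138.4 MHz]: 70.2 MHz, 96 MHz, 125.6 MHz.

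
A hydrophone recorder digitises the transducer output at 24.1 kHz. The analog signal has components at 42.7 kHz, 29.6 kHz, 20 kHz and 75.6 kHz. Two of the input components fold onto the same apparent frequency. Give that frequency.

5.5 kHz

fs/2 = 12.05 kHz.
42.7 kHz mod fs = 18.6 kHz.
18.6 kHz > fs/2 = 12.05 kHz, folds to fs − 18.6 kHz = 5.5 kHz.
29.6 kHz mod fs = 5.5 kHz.
5.5 kHz ≤ fs/2 = 12.05 kHz, appears at 5.5 kHz.
20 kHz > fs/2 = 12.05 kHz, folds to fs − 20 kHz = 4.1 kHz.
75.6 kHz mod fs = 3.3 kHz.
3.3 kHz ≤ fs/2 = 12.05 kHz, appears at 3.3 kHz.
29.6 kHz and 42.7 kHz both map to 5.5 kHz.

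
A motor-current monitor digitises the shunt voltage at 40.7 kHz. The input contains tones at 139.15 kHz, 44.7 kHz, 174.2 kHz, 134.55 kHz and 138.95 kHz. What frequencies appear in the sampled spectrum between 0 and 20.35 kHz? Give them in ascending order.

4 kHz, 11.4 kHz, 12.45 kHz, 16.85 kHz, 17.05 kHz

fs/2 = 20.35 kHz.
139.15 kHz mod fs = 17.05 kHz.
17.05 kHz ≤ fs/2 = 20.35 kHz, appears at 17.05 kHz.
44.7 kHz mod fs = 4 kHz.
4 kHz ≤ fs/2 = 20.35 kHz, appears at 4 kHz.
174.2 kHz mod fs = 11.4 kHz.
11.4 kHz ≤ fs/2 = 20.35 kHz, appears at 11.4 kHz.
134.55 kHz mod fs = 12.45 kHz.
12.45 kHz ≤ fs/2 = 20.35 kHz, appears at 12.45 kHz.
138.95 kHz mod fs = 16.85 kHz.
16.85 kHz ≤ fs/2 = 20.35 kHz, appears at 16.85 kHz.
Distinct values: {4 kHz, 11.4 kHz, 12.45 kHz, 16.85 kHz, 17.05 kHz}.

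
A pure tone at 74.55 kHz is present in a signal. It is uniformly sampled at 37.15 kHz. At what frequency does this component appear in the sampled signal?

74.55 kHz mod fs = 0.25 kHz.
0.25 kHz ≤ fs/2 = 18.575 kHz, appears at 0.25 kHz.

0.25 kHz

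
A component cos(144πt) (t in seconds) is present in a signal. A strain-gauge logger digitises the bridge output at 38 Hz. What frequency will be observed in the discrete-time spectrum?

ω = 144π rad/s → f = ω/(2π) = 72 Hz.
72 Hz mod fs = 34 Hz.
34 Hz > fs/2 = 19 Hz, folds to fs − 34 Hz = 4 Hz.

4 Hz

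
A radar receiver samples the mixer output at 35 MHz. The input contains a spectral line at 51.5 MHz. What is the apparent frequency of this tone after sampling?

16.5 MHz

51.5 MHz mod fs = 16.5 MHz.
16.5 MHz ≤ fs/2 = 17.5 MHz, appears at 16.5 MHz.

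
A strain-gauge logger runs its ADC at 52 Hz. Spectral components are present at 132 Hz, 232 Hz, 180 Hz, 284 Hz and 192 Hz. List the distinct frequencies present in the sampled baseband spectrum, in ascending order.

16 Hz, 24 Hz

fs/2 = 26 Hz.
132 Hz mod fs = 28 Hz.
28 Hz > fs/2 = 26 Hz, folds to fs − 28 Hz = 24 Hz.
232 Hz mod fs = 24 Hz.
24 Hz ≤ fs/2 = 26 Hz, appears at 24 Hz.
180 Hz mod fs = 24 Hz.
24 Hz ≤ fs/2 = 26 Hz, appears at 24 Hz.
284 Hz mod fs = 24 Hz.
24 Hz ≤ fs/2 = 26 Hz, appears at 24 Hz.
192 Hz mod fs = 36 Hz.
36 Hz > fs/2 = 26 Hz, folds to fs − 36 Hz = 16 Hz.
Distinct values: {16 Hz, 24 Hz}.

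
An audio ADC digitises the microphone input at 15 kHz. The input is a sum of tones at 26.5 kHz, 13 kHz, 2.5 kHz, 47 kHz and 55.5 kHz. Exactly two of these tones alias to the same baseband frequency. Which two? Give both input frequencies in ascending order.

fs/2 = 7.5 kHz.
26.5 kHz mod fs = 11.5 kHz.
11.5 kHz > fs/2 = 7.5 kHz, folds to fs − 11.5 kHz = 3.5 kHz.
13 kHz > fs/2 = 7.5 kHz, folds to fs − 13 kHz = 2 kHz.
2.5 kHz ≤ fs/2 = 7.5 kHz, passes unchanged.
47 kHz mod fs = 2 kHz.
2 kHz ≤ fs/2 = 7.5 kHz, appears at 2 kHz.
55.5 kHz mod fs = 10.5 kHz.
10.5 kHz > fs/2 = 7.5 kHz, folds to fs − 10.5 kHz = 4.5 kHz.
13 kHz and 47 kHz both map to 2 kHz.

13 kHz, 47 kHz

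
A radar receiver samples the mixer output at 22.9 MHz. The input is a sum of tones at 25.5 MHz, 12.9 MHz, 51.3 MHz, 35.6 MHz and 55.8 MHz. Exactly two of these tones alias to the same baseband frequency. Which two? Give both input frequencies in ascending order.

12.9 MHz, 55.8 MHz

fs/2 = 11.45 MHz.
25.5 MHz mod fs = 2.6 MHz.
2.6 MHz ≤ fs/2 = 11.45 MHz, appears at 2.6 MHz.
12.9 MHz > fs/2 = 11.45 MHz, folds to fs − 12.9 MHz = 10 MHz.
51.3 MHz mod fs = 5.5 MHz.
5.5 MHz ≤ fs/2 = 11.45 MHz, appears at 5.5 MHz.
35.6 MHz mod fs = 12.7 MHz.
12.7 MHz > fs/2 = 11.45 MHz, folds to fs − 12.7 MHz = 10.2 MHz.
55.8 MHz mod fs = 10 MHz.
10 MHz ≤ fs/2 = 11.45 MHz, appears at 10 MHz.
12.9 MHz and 55.8 MHz both map to 10 MHz.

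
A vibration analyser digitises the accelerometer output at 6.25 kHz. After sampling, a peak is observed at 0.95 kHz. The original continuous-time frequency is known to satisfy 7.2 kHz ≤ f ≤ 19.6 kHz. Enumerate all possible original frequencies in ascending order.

Frequencies that alias to 0.95 kHz are k·fs ± 0.95 kHz for integer k ≥ 0.
k=0: 0.95 kHz.
k=1: 5.3 kHz, 7.2 kHz.
k=2: 11.55 kHz, 13.45 kHz.
k=3: 17.8 kHz, 19.7 kHz.
k=4: 24.05 kHz, 25.95 kHz.
Within [7.2 kHz, 19.6 kHz]: 7.2 kHz, 11.55 kHz, 13.45 kHz, 17.8 kHz.

7.2 kHz, 11.55 kHz, 13.45 kHz, 17.8 kHz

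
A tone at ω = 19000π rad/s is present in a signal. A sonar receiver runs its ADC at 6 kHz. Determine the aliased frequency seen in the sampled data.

2.5 kHz

ω = 19000π rad/s → f = ω/(2π) = 9500 Hz = 9.5 kHz.
9.5 kHz mod fs = 3.5 kHz.
3.5 kHz > fs/2 = 3 kHz, folds to fs − 3.5 kHz = 2.5 kHz.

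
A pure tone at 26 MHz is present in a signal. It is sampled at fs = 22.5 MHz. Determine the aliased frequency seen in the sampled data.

26 MHz mod fs = 3.5 MHz.
3.5 MHz ≤ fs/2 = 11.25 MHz, appears at 3.5 MHz.

3.5 MHz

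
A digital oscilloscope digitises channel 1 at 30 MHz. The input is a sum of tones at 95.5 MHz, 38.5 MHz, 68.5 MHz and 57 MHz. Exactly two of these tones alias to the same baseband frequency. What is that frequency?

8.5 MHz

fs/2 = 15 MHz.
95.5 MHz mod fs = 5.5 MHz.
5.5 MHz ≤ fs/2 = 15 MHz, appears at 5.5 MHz.
38.5 MHz mod fs = 8.5 MHz.
8.5 MHz ≤ fs/2 = 15 MHz, appears at 8.5 MHz.
68.5 MHz mod fs = 8.5 MHz.
8.5 MHz ≤ fs/2 = 15 MHz, appears at 8.5 MHz.
57 MHz mod fs = 27 MHz.
27 MHz > fs/2 = 15 MHz, folds to fs − 27 MHz = 3 MHz.
38.5 MHz and 68.5 MHz both map to 8.5 MHz.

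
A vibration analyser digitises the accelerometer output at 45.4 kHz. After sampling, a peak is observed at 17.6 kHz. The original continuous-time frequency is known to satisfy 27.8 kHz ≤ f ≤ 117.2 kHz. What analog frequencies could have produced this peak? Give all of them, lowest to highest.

Frequencies that alias to 17.6 kHz are k·fs ± 17.6 kHz for integer k ≥ 0.
k=0: 17.6 kHz.
k=1: 27.8 kHz, 63 kHz.
k=2: 73.2 kHz, 108.4 kHz.
k=3: 118.6 kHz, 153.8 kHz.
Within [27.8 kHz, 117.2 kHz]: 27.8 kHz, 63 kHz, 73.2 kHz, 108.4 kHz.

27.8 kHz, 63 kHz, 73.2 kHz, 108.4 kHz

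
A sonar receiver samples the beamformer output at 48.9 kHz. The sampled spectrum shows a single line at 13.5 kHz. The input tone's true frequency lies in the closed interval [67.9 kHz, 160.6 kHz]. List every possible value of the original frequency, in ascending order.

Frequencies that alias to 13.5 kHz are k·fs ± 13.5 kHz for integer k ≥ 0.
k=0: 13.5 kHz.
k=1: 35.4 kHz, 62.4 kHz.
k=2: 84.3 kHz, 111.3 kHz.
k=3: 133.2 kHz, 160.2 kHz.
k=4: 182.1 kHz, 209.1 kHz.
Within [67.9 kHz, 160.6 kHz]: 84.3 kHz, 111.3 kHz, 133.2 kHz, 160.2 kHz.

84.3 kHz, 111.3 kHz, 133.2 kHz, 160.2 kHz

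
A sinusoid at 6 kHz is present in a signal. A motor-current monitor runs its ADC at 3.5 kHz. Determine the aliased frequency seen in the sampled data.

6 kHz mod fs = 2.5 kHz.
2.5 kHz > fs/2 = 1.75 kHz, folds to fs − 2.5 kHz = 1 kHz.

1 kHz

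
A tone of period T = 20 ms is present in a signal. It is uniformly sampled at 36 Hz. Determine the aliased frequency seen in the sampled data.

14 Hz

T = 20 ms → f = 1/T = 50 Hz.
50 Hz mod fs = 14 Hz.
14 Hz ≤ fs/2 = 18 Hz, appears at 14 Hz.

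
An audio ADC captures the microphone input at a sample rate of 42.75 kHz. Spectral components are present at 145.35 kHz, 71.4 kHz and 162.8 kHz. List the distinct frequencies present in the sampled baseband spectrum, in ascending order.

fs/2 = 21.375 kHz.
145.35 kHz mod fs = 17.1 kHz.
17.1 kHz ≤ fs/2 = 21.375 kHz, appears at 17.1 kHz.
71.4 kHz mod fs = 28.65 kHz.
28.65 kHz > fs/2 = 21.375 kHz, folds to fs − 28.65 kHz = 14.1 kHz.
162.8 kHz mod fs = 34.55 kHz.
34.55 kHz > fs/2 = 21.375 kHz, folds to fs − 34.55 kHz = 8.2 kHz.
Distinct values: {8.2 kHz, 14.1 kHz, 17.1 kHz}.

8.2 kHz, 14.1 kHz, 17.1 kHz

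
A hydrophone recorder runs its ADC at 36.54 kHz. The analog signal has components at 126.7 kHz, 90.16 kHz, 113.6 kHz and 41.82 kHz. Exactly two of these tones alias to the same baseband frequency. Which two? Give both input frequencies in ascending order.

fs/2 = 18.27 kHz.
126.7 kHz mod fs = 17.08 kHz.
17.08 kHz ≤ fs/2 = 18.27 kHz, appears at 17.08 kHz.
90.16 kHz mod fs = 17.08 kHz.
17.08 kHz ≤ fs/2 = 18.27 kHz, appears at 17.08 kHz.
113.6 kHz mod fs = 3.98 kHz.
3.98 kHz ≤ fs/2 = 18.27 kHz, appears at 3.98 kHz.
41.82 kHz mod fs = 5.28 kHz.
5.28 kHz ≤ fs/2 = 18.27 kHz, appears at 5.28 kHz.
90.16 kHz and 126.7 kHz both map to 17.08 kHz.

90.16 kHz, 126.7 kHz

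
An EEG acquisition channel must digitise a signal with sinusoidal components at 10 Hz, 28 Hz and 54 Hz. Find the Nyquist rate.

108 Hz

Highest-frequency component: 54 Hz.
Nyquist rate = 2 × 54 Hz = 108 Hz.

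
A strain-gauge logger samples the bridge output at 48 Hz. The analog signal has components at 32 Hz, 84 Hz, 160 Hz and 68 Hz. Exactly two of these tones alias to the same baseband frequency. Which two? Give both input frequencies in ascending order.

fs/2 = 24 Hz.
32 Hz > fs/2 = 24 Hz, folds to fs − 32 Hz = 16 Hz.
84 Hz mod fs = 36 Hz.
36 Hz > fs/2 = 24 Hz, folds to fs − 36 Hz = 12 Hz.
160 Hz mod fs = 16 Hz.
16 Hz ≤ fs/2 = 24 Hz, appears at 16 Hz.
68 Hz mod fs = 20 Hz.
20 Hz ≤ fs/2 = 24 Hz, appears at 20 Hz.
32 Hz and 160 Hz both map to 16 Hz.

32 Hz, 160 Hz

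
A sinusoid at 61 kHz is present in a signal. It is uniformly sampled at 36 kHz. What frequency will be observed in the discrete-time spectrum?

11 kHz

61 kHz mod fs = 25 kHz.
25 kHz > fs/2 = 18 kHz, folds to fs − 25 kHz = 11 kHz.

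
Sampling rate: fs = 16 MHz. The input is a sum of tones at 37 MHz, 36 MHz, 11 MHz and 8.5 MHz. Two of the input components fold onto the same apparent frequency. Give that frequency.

5 MHz

fs/2 = 8 MHz.
37 MHz mod fs = 5 MHz.
5 MHz ≤ fs/2 = 8 MHz, appears at 5 MHz.
36 MHz mod fs = 4 MHz.
4 MHz ≤ fs/2 = 8 MHz, appears at 4 MHz.
11 MHz > fs/2 = 8 MHz, folds to fs − 11 MHz = 5 MHz.
8.5 MHz > fs/2 = 8 MHz, folds to fs − 8.5 MHz = 7.5 MHz.
11 MHz and 37 MHz both map to 5 MHz.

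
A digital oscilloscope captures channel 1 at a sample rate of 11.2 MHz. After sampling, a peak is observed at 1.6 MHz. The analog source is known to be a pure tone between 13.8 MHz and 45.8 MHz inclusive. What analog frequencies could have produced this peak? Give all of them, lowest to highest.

20.8 MHz, 24 MHz, 32 MHz, 35.2 MHz, 43.2 MHz

Frequencies that alias to 1.6 MHz are k·fs ± 1.6 MHz for integer k ≥ 0.
k=0: 1.6 MHz.
k=1: 9.6 MHz, 12.8 MHz.
k=2: 20.8 MHz, 24 MHz.
k=3: 32 MHz, 35.2 MHz.
k=4: 43.2 MHz, 46.4 MHz.
k=5: 54.4 MHz, 57.6 MHz.
Within [13.8 MHz, 45.8 MHz]: 20.8 MHz, 24 MHz, 32 MHz, 35.2 MHz, 43.2 MHz.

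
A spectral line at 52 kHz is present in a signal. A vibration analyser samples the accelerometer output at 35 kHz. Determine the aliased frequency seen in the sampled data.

17 kHz

52 kHz mod fs = 17 kHz.
17 kHz ≤ fs/2 = 17.5 kHz, appears at 17 kHz.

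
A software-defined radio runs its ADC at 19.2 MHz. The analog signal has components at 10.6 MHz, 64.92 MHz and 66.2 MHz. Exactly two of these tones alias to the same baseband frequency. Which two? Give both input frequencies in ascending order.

fs/2 = 9.6 MHz.
10.6 MHz > fs/2 = 9.6 MHz, folds to fs − 10.6 MHz = 8.6 MHz.
64.92 MHz mod fs = 7.32 MHz.
7.32 MHz ≤ fs/2 = 9.6 MHz, appears at 7.32 MHz.
66.2 MHz mod fs = 8.6 MHz.
8.6 MHz ≤ fs/2 = 9.6 MHz, appears at 8.6 MHz.
10.6 MHz and 66.2 MHz both map to 8.6 MHz.

10.6 MHz, 66.2 MHz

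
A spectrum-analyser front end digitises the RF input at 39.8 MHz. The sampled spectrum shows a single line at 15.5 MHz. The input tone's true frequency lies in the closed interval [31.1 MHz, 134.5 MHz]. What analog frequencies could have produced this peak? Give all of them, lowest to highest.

55.3 MHz, 64.1 MHz, 95.1 MHz, 103.9 MHz

Frequencies that alias to 15.5 MHz are k·fs ± 15.5 MHz for integer k ≥ 0.
k=0: 15.5 MHz.
k=1: 24.3 MHz, 55.3 MHz.
k=2: 64.1 MHz, 95.1 MHz.
k=3: 103.9 MHz, 134.9 MHz.
k=4: 143.7 MHz, 174.7 MHz.
Within [31.1 MHz, 134.5 MHz]: 55.3 MHz, 64.1 MHz, 95.1 MHz, 103.9 MHz.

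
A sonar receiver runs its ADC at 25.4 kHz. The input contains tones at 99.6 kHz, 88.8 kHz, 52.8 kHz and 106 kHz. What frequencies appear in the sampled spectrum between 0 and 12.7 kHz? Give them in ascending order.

2 kHz, 4.4 kHz, 12.6 kHz

fs/2 = 12.7 kHz.
99.6 kHz mod fs = 23.4 kHz.
23.4 kHz > fs/2 = 12.7 kHz, folds to fs − 23.4 kHz = 2 kHz.
88.8 kHz mod fs = 12.6 kHz.
12.6 kHz ≤ fs/2 = 12.7 kHz, appears at 12.6 kHz.
52.8 kHz mod fs = 2 kHz.
2 kHz ≤ fs/2 = 12.7 kHz, appears at 2 kHz.
106 kHz mod fs = 4.4 kHz.
4.4 kHz ≤ fs/2 = 12.7 kHz, appears at 4.4 kHz.
Distinct values: {2 kHz, 4.4 kHz, 12.6 kHz}.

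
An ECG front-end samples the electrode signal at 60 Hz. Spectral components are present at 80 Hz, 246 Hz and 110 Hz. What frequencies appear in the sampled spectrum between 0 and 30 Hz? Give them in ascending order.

fs/2 = 30 Hz.
80 Hz mod fs = 20 Hz.
20 Hz ≤ fs/2 = 30 Hz, appears at 20 Hz.
246 Hz mod fs = 6 Hz.
6 Hz ≤ fs/2 = 30 Hz, appears at 6 Hz.
110 Hz mod fs = 50 Hz.
50 Hz > fs/2 = 30 Hz, folds to fs − 50 Hz = 10 Hz.
Distinct values: {6 Hz, 10 Hz, 20 Hz}.

6 Hz, 10 Hz, 20 Hz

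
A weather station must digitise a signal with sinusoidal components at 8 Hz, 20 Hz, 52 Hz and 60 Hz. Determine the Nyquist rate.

120 Hz

Highest-frequency component: 60 Hz.
Nyquist rate = 2 × 60 Hz = 120 Hz.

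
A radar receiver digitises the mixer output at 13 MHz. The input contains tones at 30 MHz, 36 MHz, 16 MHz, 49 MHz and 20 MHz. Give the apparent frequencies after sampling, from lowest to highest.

3 MHz, 4 MHz, 6 MHz

fs/2 = 6.5 MHz.
30 MHz mod fs = 4 MHz.
4 MHz ≤ fs/2 = 6.5 MHz, appears at 4 MHz.
36 MHz mod fs = 10 MHz.
10 MHz > fs/2 = 6.5 MHz, folds to fs − 10 MHz = 3 MHz.
16 MHz mod fs = 3 MHz.
3 MHz ≤ fs/2 = 6.5 MHz, appears at 3 MHz.
49 MHz mod fs = 10 MHz.
10 MHz > fs/2 = 6.5 MHz, folds to fs − 10 MHz = 3 MHz.
20 MHz mod fs = 7 MHz.
7 MHz > fs/2 = 6.5 MHz, folds to fs − 7 MHz = 6 MHz.
Distinct values: {3 MHz, 4 MHz, 6 MHz}.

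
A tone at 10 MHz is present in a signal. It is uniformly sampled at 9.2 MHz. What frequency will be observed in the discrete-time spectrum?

0.8 MHz

10 MHz mod fs = 0.8 MHz.
0.8 MHz ≤ fs/2 = 4.6 MHz, appears at 0.8 MHz.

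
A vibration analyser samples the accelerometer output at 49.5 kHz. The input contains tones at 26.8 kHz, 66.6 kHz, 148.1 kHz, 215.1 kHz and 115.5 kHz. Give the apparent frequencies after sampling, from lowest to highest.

0.4 kHz, 16.5 kHz, 17.1 kHz, 22.7 kHz

fs/2 = 24.75 kHz.
26.8 kHz > fs/2 = 24.75 kHz, folds to fs − 26.8 kHz = 22.7 kHz.
66.6 kHz mod fs = 17.1 kHz.
17.1 kHz ≤ fs/2 = 24.75 kHz, appears at 17.1 kHz.
148.1 kHz mod fs = 49.1 kHz.
49.1 kHz > fs/2 = 24.75 kHz, folds to fs − 49.1 kHz = 0.4 kHz.
215.1 kHz mod fs = 17.1 kHz.
17.1 kHz ≤ fs/2 = 24.75 kHz, appears at 17.1 kHz.
115.5 kHz mod fs = 16.5 kHz.
16.5 kHz ≤ fs/2 = 24.75 kHz, appears at 16.5 kHz.
Distinct values: {0.4 kHz, 16.5 kHz, 17.1 kHz, 22.7 kHz}.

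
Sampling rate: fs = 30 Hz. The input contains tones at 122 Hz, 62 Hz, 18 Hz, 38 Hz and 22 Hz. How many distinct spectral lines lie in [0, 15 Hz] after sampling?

3

fs/2 = 15 Hz.
122 Hz mod fs = 2 Hz.
2 Hz ≤ fs/2 = 15 Hz, appears at 2 Hz.
62 Hz mod fs = 2 Hz.
2 Hz ≤ fs/2 = 15 Hz, appears at 2 Hz.
18 Hz > fs/2 = 15 Hz, folds to fs − 18 Hz = 12 Hz.
38 Hz mod fs = 8 Hz.
8 Hz ≤ fs/2 = 15 Hz, appears at 8 Hz.
22 Hz > fs/2 = 15 Hz, folds to fs − 22 Hz = 8 Hz.
Distinct values: {2 Hz, 8 Hz, 12 Hz} → 3.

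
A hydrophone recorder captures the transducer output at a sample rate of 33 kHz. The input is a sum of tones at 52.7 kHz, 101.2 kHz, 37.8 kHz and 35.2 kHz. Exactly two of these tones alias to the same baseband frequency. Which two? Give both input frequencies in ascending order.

35.2 kHz, 101.2 kHz

fs/2 = 16.5 kHz.
52.7 kHz mod fs = 19.7 kHz.
19.7 kHz > fs/2 = 16.5 kHz, folds to fs − 19.7 kHz = 13.3 kHz.
101.2 kHz mod fs = 2.2 kHz.
2.2 kHz ≤ fs/2 = 16.5 kHz, appears at 2.2 kHz.
37.8 kHz mod fs = 4.8 kHz.
4.8 kHz ≤ fs/2 = 16.5 kHz, appears at 4.8 kHz.
35.2 kHz mod fs = 2.2 kHz.
2.2 kHz ≤ fs/2 = 16.5 kHz, appears at 2.2 kHz.
35.2 kHz and 101.2 kHz both map to 2.2 kHz.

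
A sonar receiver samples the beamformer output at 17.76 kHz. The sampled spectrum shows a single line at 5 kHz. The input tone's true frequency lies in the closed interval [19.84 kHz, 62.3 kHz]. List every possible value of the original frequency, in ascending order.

22.76 kHz, 30.52 kHz, 40.52 kHz, 48.28 kHz, 58.28 kHz

Frequencies that alias to 5 kHz are k·fs ± 5 kHz for integer k ≥ 0.
k=0: 5 kHz.
k=1: 12.76 kHz, 22.76 kHz.
k=2: 30.52 kHz, 40.52 kHz.
k=3: 48.28 kHz, 58.28 kHz.
k=4: 66.04 kHz, 76.04 kHz.
Within [19.84 kHz, 62.3 kHz]: 22.76 kHz, 30.52 kHz, 40.52 kHz, 48.28 kHz, 58.28 kHz.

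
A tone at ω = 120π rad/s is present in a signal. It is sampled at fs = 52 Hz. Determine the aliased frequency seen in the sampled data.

8 Hz

ω = 120π rad/s → f = ω/(2π) = 60 Hz.
60 Hz mod fs = 8 Hz.
8 Hz ≤ fs/2 = 26 Hz, appears at 8 Hz.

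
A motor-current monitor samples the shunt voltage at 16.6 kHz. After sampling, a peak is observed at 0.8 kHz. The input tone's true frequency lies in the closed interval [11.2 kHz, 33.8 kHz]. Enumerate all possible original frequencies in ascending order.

15.8 kHz, 17.4 kHz, 32.4 kHz

Frequencies that alias to 0.8 kHz are k·fs ± 0.8 kHz for integer k ≥ 0.
k=0: 0.8 kHz.
k=1: 15.8 kHz, 17.4 kHz.
k=2: 32.4 kHz, 34 kHz.
k=3: 49 kHz, 50.6 kHz.
Within [11.2 kHz, 33.8 kHz]: 15.8 kHz, 17.4 kHz, 32.4 kHz.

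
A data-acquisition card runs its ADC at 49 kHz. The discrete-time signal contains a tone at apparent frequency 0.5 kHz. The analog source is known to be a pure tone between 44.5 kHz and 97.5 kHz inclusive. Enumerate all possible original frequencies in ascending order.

Frequencies that alias to 0.5 kHz are k·fs ± 0.5 kHz for integer k ≥ 0.
k=0: 0.5 kHz.
k=1: 48.5 kHz, 49.5 kHz.
k=2: 97.5 kHz, 98.5 kHz.
k=3: 146.5 kHz, 147.5 kHz.
Within [44.5 kHz, 97.5 kHz]: 48.5 kHz, 49.5 kHz, 97.5 kHz.

48.5 kHz, 49.5 kHz, 97.5 kHz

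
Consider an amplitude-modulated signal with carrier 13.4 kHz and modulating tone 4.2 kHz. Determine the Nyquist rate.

35.2 kHz

AM sidebands sit at fc ± fm = 9.2 kHz and 17.6 kHz.
Highest-frequency component: 17.6 kHz.
Nyquist rate = 2 × 17.6 kHz = 35.2 kHz.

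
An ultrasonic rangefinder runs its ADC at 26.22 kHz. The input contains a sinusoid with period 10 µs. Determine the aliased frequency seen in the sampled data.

T = 10 µs → f = 1/T = 100 kHz.
100 kHz mod fs = 21.34 kHz.
21.34 kHz > fs/2 = 13.11 kHz, folds to fs − 21.34 kHz = 4.88 kHz.

4.88 kHz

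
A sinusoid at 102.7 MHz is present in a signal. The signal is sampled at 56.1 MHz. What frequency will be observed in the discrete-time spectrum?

9.5 MHz

102.7 MHz mod fs = 46.6 MHz.
46.6 MHz > fs/2 = 28.05 MHz, folds to fs − 46.6 MHz = 9.5 MHz.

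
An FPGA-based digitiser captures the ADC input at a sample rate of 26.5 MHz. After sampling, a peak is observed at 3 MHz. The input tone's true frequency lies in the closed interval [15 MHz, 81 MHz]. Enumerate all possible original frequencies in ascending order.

23.5 MHz, 29.5 MHz, 50 MHz, 56 MHz, 76.5 MHz

Frequencies that alias to 3 MHz are k·fs ± 3 MHz for integer k ≥ 0.
k=0: 3 MHz.
k=1: 23.5 MHz, 29.5 MHz.
k=2: 50 MHz, 56 MHz.
k=3: 76.5 MHz, 82.5 MHz.
k=4: 103 MHz, 109 MHz.
Within [15 MHz, 81 MHz]: 23.5 MHz, 29.5 MHz, 50 MHz, 56 MHz, 76.5 MHz.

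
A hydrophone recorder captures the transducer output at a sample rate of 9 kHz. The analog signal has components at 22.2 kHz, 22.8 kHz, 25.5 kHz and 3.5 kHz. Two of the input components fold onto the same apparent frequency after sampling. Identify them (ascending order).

22.2 kHz, 22.8 kHz

fs/2 = 4.5 kHz.
22.2 kHz mod fs = 4.2 kHz.
4.2 kHz ≤ fs/2 = 4.5 kHz, appears at 4.2 kHz.
22.8 kHz mod fs = 4.8 kHz.
4.8 kHz > fs/2 = 4.5 kHz, folds to fs − 4.8 kHz = 4.2 kHz.
25.5 kHz mod fs = 7.5 kHz.
7.5 kHz > fs/2 = 4.5 kHz, folds to fs − 7.5 kHz = 1.5 kHz.
3.5 kHz ≤ fs/2 = 4.5 kHz, passes unchanged.
22.2 kHz and 22.8 kHz both map to 4.2 kHz.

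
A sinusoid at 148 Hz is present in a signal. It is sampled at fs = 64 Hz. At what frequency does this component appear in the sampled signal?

20 Hz

148 Hz mod fs = 20 Hz.
20 Hz ≤ fs/2 = 32 Hz, appears at 20 Hz.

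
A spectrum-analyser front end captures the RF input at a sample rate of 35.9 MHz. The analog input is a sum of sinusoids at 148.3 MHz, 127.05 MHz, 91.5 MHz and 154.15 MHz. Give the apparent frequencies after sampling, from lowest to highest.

4.7 MHz, 10.55 MHz, 16.2 MHz, 16.55 MHz

fs/2 = 17.95 MHz.
148.3 MHz mod fs = 4.7 MHz.
4.7 MHz ≤ fs/2 = 17.95 MHz, appears at 4.7 MHz.
127.05 MHz mod fs = 19.35 MHz.
19.35 MHz > fs/2 = 17.95 MHz, folds to fs − 19.35 MHz = 16.55 MHz.
91.5 MHz mod fs = 19.7 MHz.
19.7 MHz > fs/2 = 17.95 MHz, folds to fs − 19.7 MHz = 16.2 MHz.
154.15 MHz mod fs = 10.55 MHz.
10.55 MHz ≤ fs/2 = 17.95 MHz, appears at 10.55 MHz.
Distinct values: {4.7 MHz, 10.55 MHz, 16.2 MHz, 16.55 MHz}.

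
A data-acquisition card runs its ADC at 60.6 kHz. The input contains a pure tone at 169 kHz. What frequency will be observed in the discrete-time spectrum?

169 kHz mod fs = 47.8 kHz.
47.8 kHz > fs/2 = 30.3 kHz, folds to fs − 47.8 kHz = 12.8 kHz.

12.8 kHz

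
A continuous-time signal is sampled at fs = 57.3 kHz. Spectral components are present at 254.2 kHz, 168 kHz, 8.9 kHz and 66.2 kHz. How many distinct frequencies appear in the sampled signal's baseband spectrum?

fs/2 = 28.65 kHz.
254.2 kHz mod fs = 25 kHz.
25 kHz ≤ fs/2 = 28.65 kHz, appears at 25 kHz.
168 kHz mod fs = 53.4 kHz.
53.4 kHz > fs/2 = 28.65 kHz, folds to fs − 53.4 kHz = 3.9 kHz.
8.9 kHz ≤ fs/2 = 28.65 kHz, passes unchanged.
66.2 kHz mod fs = 8.9 kHz.
8.9 kHz ≤ fs/2 = 28.65 kHz, appears at 8.9 kHz.
Distinct values: {3.9 kHz, 8.9 kHz, 25 kHz} → 3.

3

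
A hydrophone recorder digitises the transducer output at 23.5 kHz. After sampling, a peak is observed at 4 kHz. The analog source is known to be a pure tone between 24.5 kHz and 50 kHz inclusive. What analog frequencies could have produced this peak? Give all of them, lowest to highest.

Frequencies that alias to 4 kHz are k·fs ± 4 kHz for integer k ≥ 0.
k=0: 4 kHz.
k=1: 19.5 kHz, 27.5 kHz.
k=2: 43 kHz, 51 kHz.
k=3: 66.5 kHz, 74.5 kHz.
Within [24.5 kHz, 50 kHz]: 27.5 kHz, 43 kHz.

27.5 kHz, 43 kHz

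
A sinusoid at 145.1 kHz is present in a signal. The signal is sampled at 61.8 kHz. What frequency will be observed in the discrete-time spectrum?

21.5 kHz

145.1 kHz mod fs = 21.5 kHz.
21.5 kHz ≤ fs/2 = 30.9 kHz, appears at 21.5 kHz.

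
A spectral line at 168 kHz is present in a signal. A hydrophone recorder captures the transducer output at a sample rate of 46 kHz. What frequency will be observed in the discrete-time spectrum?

16 kHz

168 kHz mod fs = 30 kHz.
30 kHz > fs/2 = 23 kHz, folds to fs − 30 kHz = 16 kHz.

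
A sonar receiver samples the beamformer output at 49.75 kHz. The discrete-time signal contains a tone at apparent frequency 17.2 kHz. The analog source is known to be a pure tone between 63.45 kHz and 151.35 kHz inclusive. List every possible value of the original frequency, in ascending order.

Frequencies that alias to 17.2 kHz are k·fs ± 17.2 kHz for integer k ≥ 0.
k=0: 17.2 kHz.
k=1: 32.55 kHz, 66.95 kHz.
k=2: 82.3 kHz, 116.7 kHz.
k=3: 132.05 kHz, 166.45 kHz.
k=4: 181.8 kHz, 216.2 kHz.
Within [63.45 kHz, 151.35 kHz]: 66.95 kHz, 82.3 kHz, 116.7 kHz, 132.05 kHz.

66.95 kHz, 82.3 kHz, 116.7 kHz, 132.05 kHz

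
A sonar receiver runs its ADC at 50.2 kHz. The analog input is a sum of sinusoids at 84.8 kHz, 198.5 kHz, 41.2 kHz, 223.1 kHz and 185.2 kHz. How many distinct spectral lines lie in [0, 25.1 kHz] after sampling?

4

fs/2 = 25.1 kHz.
84.8 kHz mod fs = 34.6 kHz.
34.6 kHz > fs/2 = 25.1 kHz, folds to fs − 34.6 kHz = 15.6 kHz.
198.5 kHz mod fs = 47.9 kHz.
47.9 kHz > fs/2 = 25.1 kHz, folds to fs − 47.9 kHz = 2.3 kHz.
41.2 kHz > fs/2 = 25.1 kHz, folds to fs − 41.2 kHz = 9 kHz.
223.1 kHz mod fs = 22.3 kHz.
22.3 kHz ≤ fs/2 = 25.1 kHz, appears at 22.3 kHz.
185.2 kHz mod fs = 34.6 kHz.
34.6 kHz > fs/2 = 25.1 kHz, folds to fs − 34.6 kHz = 15.6 kHz.
Distinct values: {2.3 kHz, 9 kHz, 15.6 kHz, 22.3 kHz} → 4.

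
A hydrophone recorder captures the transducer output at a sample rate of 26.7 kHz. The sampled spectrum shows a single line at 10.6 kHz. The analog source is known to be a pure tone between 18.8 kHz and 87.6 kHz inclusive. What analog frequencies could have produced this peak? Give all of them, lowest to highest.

37.3 kHz, 42.8 kHz, 64 kHz, 69.5 kHz

Frequencies that alias to 10.6 kHz are k·fs ± 10.6 kHz for integer k ≥ 0.
k=0: 10.6 kHz.
k=1: 16.1 kHz, 37.3 kHz.
k=2: 42.8 kHz, 64 kHz.
k=3: 69.5 kHz, 90.7 kHz.
k=4: 96.2 kHz, 117.4 kHz.
Within [18.8 kHz, 87.6 kHz]: 37.3 kHz, 42.8 kHz, 64 kHz, 69.5 kHz.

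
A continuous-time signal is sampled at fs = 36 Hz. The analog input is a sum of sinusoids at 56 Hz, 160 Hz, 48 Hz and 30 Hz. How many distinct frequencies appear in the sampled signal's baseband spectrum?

3

fs/2 = 18 Hz.
56 Hz mod fs = 20 Hz.
20 Hz > fs/2 = 18 Hz, folds to fs − 20 Hz = 16 Hz.
160 Hz mod fs = 16 Hz.
16 Hz ≤ fs/2 = 18 Hz, appears at 16 Hz.
48 Hz mod fs = 12 Hz.
12 Hz ≤ fs/2 = 18 Hz, appears at 12 Hz.
30 Hz > fs/2 = 18 Hz, folds to fs − 30 Hz = 6 Hz.
Distinct values: {6 Hz, 12 Hz, 16 Hz} → 3.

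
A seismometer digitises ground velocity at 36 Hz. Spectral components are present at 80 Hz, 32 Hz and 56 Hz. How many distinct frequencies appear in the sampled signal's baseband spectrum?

fs/2 = 18 Hz.
80 Hz mod fs = 8 Hz.
8 Hz ≤ fs/2 = 18 Hz, appears at 8 Hz.
32 Hz > fs/2 = 18 Hz, folds to fs − 32 Hz = 4 Hz.
56 Hz mod fs = 20 Hz.
20 Hz > fs/2 = 18 Hz, folds to fs − 20 Hz = 16 Hz.
Distinct values: {4 Hz, 8 Hz, 16 Hz} → 3.

3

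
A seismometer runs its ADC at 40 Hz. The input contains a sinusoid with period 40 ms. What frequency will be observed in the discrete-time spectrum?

15 Hz

T = 40 ms → f = 1/T = 25 Hz.
25 Hz > fs/2 = 20 Hz, folds to fs − 25 Hz = 15 Hz.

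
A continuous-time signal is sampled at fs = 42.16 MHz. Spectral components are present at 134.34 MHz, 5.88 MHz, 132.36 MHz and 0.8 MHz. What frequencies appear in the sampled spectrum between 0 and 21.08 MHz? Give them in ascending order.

0.8 MHz, 5.88 MHz, 7.86 MHz

fs/2 = 21.08 MHz.
134.34 MHz mod fs = 7.86 MHz.
7.86 MHz ≤ fs/2 = 21.08 MHz, appears at 7.86 MHz.
5.88 MHz ≤ fs/2 = 21.08 MHz, passes unchanged.
132.36 MHz mod fs = 5.88 MHz.
5.88 MHz ≤ fs/2 = 21.08 MHz, appears at 5.88 MHz.
0.8 MHz ≤ fs/2 = 21.08 MHz, passes unchanged.
Distinct values: {0.8 MHz, 5.88 MHz, 7.86 MHz}.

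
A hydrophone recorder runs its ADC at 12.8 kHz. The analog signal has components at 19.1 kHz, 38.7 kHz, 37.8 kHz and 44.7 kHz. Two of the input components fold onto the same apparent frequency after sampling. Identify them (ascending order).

fs/2 = 6.4 kHz.
19.1 kHz mod fs = 6.3 kHz.
6.3 kHz ≤ fs/2 = 6.4 kHz, appears at 6.3 kHz.
38.7 kHz mod fs = 0.3 kHz.
0.3 kHz ≤ fs/2 = 6.4 kHz, appears at 0.3 kHz.
37.8 kHz mod fs = 12.2 kHz.
12.2 kHz > fs/2 = 6.4 kHz, folds to fs − 12.2 kHz = 0.6 kHz.
44.7 kHz mod fs = 6.3 kHz.
6.3 kHz ≤ fs/2 = 6.4 kHz, appears at 6.3 kHz.
19.1 kHz and 44.7 kHz both map to 6.3 kHz.

19.1 kHz, 44.7 kHz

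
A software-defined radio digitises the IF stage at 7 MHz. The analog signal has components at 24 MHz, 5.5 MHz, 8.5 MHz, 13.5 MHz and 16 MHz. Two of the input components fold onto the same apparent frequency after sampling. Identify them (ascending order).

fs/2 = 3.5 MHz.
24 MHz mod fs = 3 MHz.
3 MHz ≤ fs/2 = 3.5 MHz, appears at 3 MHz.
5.5 MHz > fs/2 = 3.5 MHz, folds to fs − 5.5 MHz = 1.5 MHz.
8.5 MHz mod fs = 1.5 MHz.
1.5 MHz ≤ fs/2 = 3.5 MHz, appears at 1.5 MHz.
13.5 MHz mod fs = 6.5 MHz.
6.5 MHz > fs/2 = 3.5 MHz, folds to fs − 6.5 MHz = 0.5 MHz.
16 MHz mod fs = 2 MHz.
2 MHz ≤ fs/2 = 3.5 MHz, appears at 2 MHz.
5.5 MHz and 8.5 MHz both map to 1.5 MHz.

5.5 MHz, 8.5 MHz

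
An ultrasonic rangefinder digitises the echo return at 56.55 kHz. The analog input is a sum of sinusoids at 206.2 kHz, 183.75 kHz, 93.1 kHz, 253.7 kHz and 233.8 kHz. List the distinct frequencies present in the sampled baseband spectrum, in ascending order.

7.6 kHz, 14.1 kHz, 20 kHz, 27.5 kHz

fs/2 = 28.275 kHz.
206.2 kHz mod fs = 36.55 kHz.
36.55 kHz > fs/2 = 28.275 kHz, folds to fs − 36.55 kHz = 20 kHz.
183.75 kHz mod fs = 14.1 kHz.
14.1 kHz ≤ fs/2 = 28.275 kHz, appears at 14.1 kHz.
93.1 kHz mod fs = 36.55 kHz.
36.55 kHz > fs/2 = 28.275 kHz, folds to fs − 36.55 kHz = 20 kHz.
253.7 kHz mod fs = 27.5 kHz.
27.5 kHz ≤ fs/2 = 28.275 kHz, appears at 27.5 kHz.
233.8 kHz mod fs = 7.6 kHz.
7.6 kHz ≤ fs/2 = 28.275 kHz, appears at 7.6 kHz.
Distinct values: {7.6 kHz, 14.1 kHz, 20 kHz, 27.5 kHz}.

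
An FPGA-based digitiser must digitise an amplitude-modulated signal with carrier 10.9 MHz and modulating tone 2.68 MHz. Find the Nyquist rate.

27.16 MHz

AM sidebands sit at fc ± fm = 8.22 MHz and 13.58 MHz.
Highest-frequency component: 13.58 MHz.
Nyquist rate = 2 × 13.58 MHz = 27.16 MHz.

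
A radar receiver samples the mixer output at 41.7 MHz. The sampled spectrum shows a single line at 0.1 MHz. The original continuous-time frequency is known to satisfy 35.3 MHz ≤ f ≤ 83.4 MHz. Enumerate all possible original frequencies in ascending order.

41.6 MHz, 41.8 MHz, 83.3 MHz

Frequencies that alias to 0.1 MHz are k·fs ± 0.1 MHz for integer k ≥ 0.
k=0: 0.1 MHz.
k=1: 41.6 MHz, 41.8 MHz.
k=2: 83.3 MHz, 83.5 MHz.
k=3: 125 MHz, 125.2 MHz.
Within [35.3 MHz, 83.4 MHz]: 41.6 MHz, 41.8 MHz, 83.3 MHz.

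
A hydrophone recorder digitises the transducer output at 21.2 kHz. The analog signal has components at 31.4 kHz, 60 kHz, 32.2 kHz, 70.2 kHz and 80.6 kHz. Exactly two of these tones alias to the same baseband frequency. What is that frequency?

fs/2 = 10.6 kHz.
31.4 kHz mod fs = 10.2 kHz.
10.2 kHz ≤ fs/2 = 10.6 kHz, appears at 10.2 kHz.
60 kHz mod fs = 17.6 kHz.
17.6 kHz > fs/2 = 10.6 kHz, folds to fs − 17.6 kHz = 3.6 kHz.
32.2 kHz mod fs = 11 kHz.
11 kHz > fs/2 = 10.6 kHz, folds to fs − 11 kHz = 10.2 kHz.
70.2 kHz mod fs = 6.6 kHz.
6.6 kHz ≤ fs/2 = 10.6 kHz, appears at 6.6 kHz.
80.6 kHz mod fs = 17 kHz.
17 kHz > fs/2 = 10.6 kHz, folds to fs − 17 kHz = 4.2 kHz.
31.4 kHz and 32.2 kHz both map to 10.2 kHz.

10.2 kHz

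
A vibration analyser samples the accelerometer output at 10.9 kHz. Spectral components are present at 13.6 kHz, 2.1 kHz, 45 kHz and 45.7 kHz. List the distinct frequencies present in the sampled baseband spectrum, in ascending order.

fs/2 = 5.45 kHz.
13.6 kHz mod fs = 2.7 kHz.
2.7 kHz ≤ fs/2 = 5.45 kHz, appears at 2.7 kHz.
2.1 kHz ≤ fs/2 = 5.45 kHz, passes unchanged.
45 kHz mod fs = 1.4 kHz.
1.4 kHz ≤ fs/2 = 5.45 kHz, appears at 1.4 kHz.
45.7 kHz mod fs = 2.1 kHz.
2.1 kHz ≤ fs/2 = 5.45 kHz, appears at 2.1 kHz.
Distinct values: {1.4 kHz, 2.1 kHz, 2.7 kHz}.

1.4 kHz, 2.1 kHz, 2.7 kHz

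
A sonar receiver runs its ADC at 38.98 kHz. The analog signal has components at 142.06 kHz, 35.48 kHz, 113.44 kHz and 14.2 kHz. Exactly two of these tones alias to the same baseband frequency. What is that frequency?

fs/2 = 19.49 kHz.
142.06 kHz mod fs = 25.12 kHz.
25.12 kHz > fs/2 = 19.49 kHz, folds to fs − 25.12 kHz = 13.86 kHz.
35.48 kHz > fs/2 = 19.49 kHz, folds to fs − 35.48 kHz = 3.5 kHz.
113.44 kHz mod fs = 35.48 kHz.
35.48 kHz > fs/2 = 19.49 kHz, folds to fs − 35.48 kHz = 3.5 kHz.
14.2 kHz ≤ fs/2 = 19.49 kHz, passes unchanged.
35.48 kHz and 113.44 kHz both map to 3.5 kHz.

3.5 kHz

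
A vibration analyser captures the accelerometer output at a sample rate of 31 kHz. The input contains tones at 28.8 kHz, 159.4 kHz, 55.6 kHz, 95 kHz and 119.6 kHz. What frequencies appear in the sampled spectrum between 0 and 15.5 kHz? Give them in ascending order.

fs/2 = 15.5 kHz.
28.8 kHz > fs/2 = 15.5 kHz, folds to fs − 28.8 kHz = 2.2 kHz.
159.4 kHz mod fs = 4.4 kHz.
4.4 kHz ≤ fs/2 = 15.5 kHz, appears at 4.4 kHz.
55.6 kHz mod fs = 24.6 kHz.
24.6 kHz > fs/2 = 15.5 kHz, folds to fs − 24.6 kHz = 6.4 kHz.
95 kHz mod fs = 2 kHz.
2 kHz ≤ fs/2 = 15.5 kHz, appears at 2 kHz.
119.6 kHz mod fs = 26.6 kHz.
26.6 kHz > fs/2 = 15.5 kHz, folds to fs − 26.6 kHz = 4.4 kHz.
Distinct values: {2 kHz, 2.2 kHz, 4.4 kHz, 6.4 kHz}.

2 kHz, 2.2 kHz, 4.4 kHz, 6.4 kHz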